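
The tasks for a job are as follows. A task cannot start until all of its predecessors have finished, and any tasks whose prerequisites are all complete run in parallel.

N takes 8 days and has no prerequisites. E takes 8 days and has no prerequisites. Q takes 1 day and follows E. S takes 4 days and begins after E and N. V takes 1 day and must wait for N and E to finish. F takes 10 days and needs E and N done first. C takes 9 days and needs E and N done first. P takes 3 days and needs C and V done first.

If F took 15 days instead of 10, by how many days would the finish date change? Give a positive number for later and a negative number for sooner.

3

Critical path before the change: N→C→P = 8+9+3 = 20 giving 20 days.
F has 2 days of float (longest path through it is 18).
The binding chain switches to N→F = 8+15 = 23; finish 23 days.
Change in finish: 23 − 20 = +3 days.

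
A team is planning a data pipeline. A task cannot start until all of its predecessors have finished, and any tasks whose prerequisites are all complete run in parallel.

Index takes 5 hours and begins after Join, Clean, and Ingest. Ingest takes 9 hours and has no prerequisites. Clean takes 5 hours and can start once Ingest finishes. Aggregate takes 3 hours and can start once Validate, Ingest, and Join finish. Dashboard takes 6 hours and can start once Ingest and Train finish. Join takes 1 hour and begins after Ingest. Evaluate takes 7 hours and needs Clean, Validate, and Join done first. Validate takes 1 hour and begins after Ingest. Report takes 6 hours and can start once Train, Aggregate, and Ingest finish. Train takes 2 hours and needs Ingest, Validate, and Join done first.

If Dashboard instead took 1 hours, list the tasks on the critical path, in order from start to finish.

Baseline: Ingest→Clean→Evaluate = 9+5+7 = 21 → 21 hours.
Dashboard is off the critical path — its longest chain is 18 hours, giving 3 of slack.
The critical path is still Ingest→Clean→Evaluate; finish is now 21 hours.

Ingest, Clean, Evaluate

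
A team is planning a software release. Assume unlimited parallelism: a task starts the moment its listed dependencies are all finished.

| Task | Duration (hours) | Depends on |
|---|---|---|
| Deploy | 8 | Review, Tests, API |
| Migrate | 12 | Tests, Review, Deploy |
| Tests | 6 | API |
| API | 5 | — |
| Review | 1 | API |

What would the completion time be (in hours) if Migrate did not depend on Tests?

Before: longest chain API→Tests→Deploy→Migrate = 5+6+8+12 = 31, finish 31.
Dropping Tests→Migrate doesn't change Migrate's earliest start (19); another predecessor still binds.
After: API→Tests→Deploy→Migrate = 5+6+8+12 = 31 → 31 hours.

31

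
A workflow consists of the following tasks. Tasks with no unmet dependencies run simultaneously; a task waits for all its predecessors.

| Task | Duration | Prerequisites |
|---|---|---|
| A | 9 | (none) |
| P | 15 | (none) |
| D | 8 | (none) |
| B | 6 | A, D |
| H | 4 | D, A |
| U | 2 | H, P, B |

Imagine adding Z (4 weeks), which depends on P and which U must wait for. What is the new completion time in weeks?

21

Originally the schedule takes 17 weeks.
With Z inserted, U now waits for max(H, P, B, Z).
New critical path: P→Z→U = 15+4+2 = 21 ⇒ 21 weeks.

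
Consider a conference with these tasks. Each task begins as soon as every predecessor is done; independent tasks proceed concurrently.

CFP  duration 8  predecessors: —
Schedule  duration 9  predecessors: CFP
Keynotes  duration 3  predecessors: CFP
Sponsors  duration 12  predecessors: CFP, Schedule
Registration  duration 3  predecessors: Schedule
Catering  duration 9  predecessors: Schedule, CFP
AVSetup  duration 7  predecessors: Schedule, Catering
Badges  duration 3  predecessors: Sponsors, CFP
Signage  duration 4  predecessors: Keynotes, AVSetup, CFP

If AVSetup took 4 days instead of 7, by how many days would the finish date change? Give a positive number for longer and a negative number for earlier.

-3

Actual critical path: CFP→Schedule→Catering→AVSetup→Signage = 8+9+9+7+4 = 37 ⇒ 37 days.
AVSetup lies on that path, so at 4 days the path becomes 34 days.
No other chain overtakes it, so the finish is 34 days.
Change in finish: 34 − 37 = -3 days.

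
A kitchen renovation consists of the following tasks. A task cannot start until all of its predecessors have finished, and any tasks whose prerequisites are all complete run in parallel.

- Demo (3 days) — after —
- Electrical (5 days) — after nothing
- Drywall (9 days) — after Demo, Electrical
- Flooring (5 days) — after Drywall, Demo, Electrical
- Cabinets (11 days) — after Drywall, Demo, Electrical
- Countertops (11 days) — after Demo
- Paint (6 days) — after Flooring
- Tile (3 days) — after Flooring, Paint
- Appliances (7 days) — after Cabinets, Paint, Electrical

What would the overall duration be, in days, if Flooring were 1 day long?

Critical path before the change: Electrical→Drywall→Flooring→Paint→Appliances = 5+9+5+6+7 = 32 giving 32 days.
Flooring is on the critical path; changing it to 1 makes that path 28 days.
New critical path: Electrical→Drywall→Cabinets→Appliances = 5+9+11+7 = 32 ⇒ 32 days.

32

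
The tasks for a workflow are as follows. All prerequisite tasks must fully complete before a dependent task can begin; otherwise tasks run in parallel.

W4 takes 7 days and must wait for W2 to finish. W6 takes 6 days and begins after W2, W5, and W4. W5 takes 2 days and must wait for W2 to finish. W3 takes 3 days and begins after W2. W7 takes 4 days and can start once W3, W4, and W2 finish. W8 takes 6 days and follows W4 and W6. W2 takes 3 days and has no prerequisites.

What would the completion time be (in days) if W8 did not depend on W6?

Original critical path: W2→W4→W6→W8 = 3+7+6+6 = 22 ⇒ 22 days.
Without W6→W8, W8's earliest start moves from 16 to 10.
New critical path: W2→W4→W6 = 3+7+6 = 16 ⇒ 16 days.

16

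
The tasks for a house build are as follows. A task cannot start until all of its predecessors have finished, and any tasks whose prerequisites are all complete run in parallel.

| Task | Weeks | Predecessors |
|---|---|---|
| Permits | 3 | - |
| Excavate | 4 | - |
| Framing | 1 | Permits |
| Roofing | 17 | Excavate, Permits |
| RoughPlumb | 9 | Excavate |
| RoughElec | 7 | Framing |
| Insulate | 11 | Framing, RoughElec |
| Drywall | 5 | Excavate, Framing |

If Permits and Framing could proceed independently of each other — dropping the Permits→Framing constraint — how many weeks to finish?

Original critical path: Permits→Framing→RoughElec→Insulate = 3+1+7+11 = 22 ⇒ 22 weeks.
Without Permits→Framing, Framing's earliest start moves from 3 to 0.
New critical path: Excavate→Roofing = 4+17 = 21 ⇒ 21 weeks.

21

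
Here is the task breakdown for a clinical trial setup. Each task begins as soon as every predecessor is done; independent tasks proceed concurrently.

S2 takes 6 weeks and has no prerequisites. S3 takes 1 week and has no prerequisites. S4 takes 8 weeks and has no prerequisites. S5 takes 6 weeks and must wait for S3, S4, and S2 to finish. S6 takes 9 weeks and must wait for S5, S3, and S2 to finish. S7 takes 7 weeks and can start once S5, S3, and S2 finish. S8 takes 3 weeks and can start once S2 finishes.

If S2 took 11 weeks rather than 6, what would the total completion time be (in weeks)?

As given, the longest chain is S4→S5→S6 = 8+6+9 = 23, so the finish is 23 weeks.
S2 is off the critical path — its longest chain is 21 weeks, giving 2 of slack.
New critical path: S2→S5→S6 = 11+6+9 = 26 ⇒ 26 weeks.

26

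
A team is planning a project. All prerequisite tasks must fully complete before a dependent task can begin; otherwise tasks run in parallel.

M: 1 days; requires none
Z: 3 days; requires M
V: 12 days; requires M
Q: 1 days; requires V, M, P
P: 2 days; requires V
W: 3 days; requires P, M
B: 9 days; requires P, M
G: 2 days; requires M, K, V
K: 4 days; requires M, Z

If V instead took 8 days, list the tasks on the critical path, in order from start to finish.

Critical path before the change: M→V→P→B = 1+12+2+9 = 24 giving 24 days.
V is on the critical path; changing it to 8 makes that path 20 days.
That remains the longest chain; total 20 days.

M, V, P, B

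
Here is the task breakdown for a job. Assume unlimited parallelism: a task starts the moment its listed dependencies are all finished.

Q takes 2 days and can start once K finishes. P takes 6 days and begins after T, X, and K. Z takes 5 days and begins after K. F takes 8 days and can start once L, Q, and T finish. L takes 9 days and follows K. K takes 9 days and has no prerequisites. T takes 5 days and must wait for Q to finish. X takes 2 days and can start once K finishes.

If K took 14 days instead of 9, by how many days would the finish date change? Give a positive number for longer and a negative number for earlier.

5

Baseline: K→L→F = 9+9+8 = 26 → 26 days.
K lies on that path, so at 14 days the path becomes 31 days.
That remains the longest chain; total 31 days.
Change in finish: 31 − 26 = +5 days.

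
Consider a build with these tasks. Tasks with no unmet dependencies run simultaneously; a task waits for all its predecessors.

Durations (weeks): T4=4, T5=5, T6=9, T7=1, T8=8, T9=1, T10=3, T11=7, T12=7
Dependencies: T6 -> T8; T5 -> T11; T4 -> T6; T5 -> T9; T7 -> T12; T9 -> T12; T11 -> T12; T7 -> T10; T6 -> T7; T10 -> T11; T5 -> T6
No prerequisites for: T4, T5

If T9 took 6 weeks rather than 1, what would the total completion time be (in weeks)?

The binding path is T5→T6→T7→T10→T11→T12 = 5+9+1+3+7+7 = 32; finish at 32 weeks.
T9 is off the critical path — its longest chain is 13 weeks, giving 19 of slack.
That remains the longest chain; total 32 weeks.

32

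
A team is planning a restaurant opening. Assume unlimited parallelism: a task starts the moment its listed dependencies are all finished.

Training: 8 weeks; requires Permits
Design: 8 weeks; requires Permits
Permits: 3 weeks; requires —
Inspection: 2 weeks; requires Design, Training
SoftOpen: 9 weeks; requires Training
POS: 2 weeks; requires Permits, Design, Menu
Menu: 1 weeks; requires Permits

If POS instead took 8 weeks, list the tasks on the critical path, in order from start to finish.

Permits, Training, SoftOpen

As given, the longest chain is Permits→Training→SoftOpen = 3+8+9 = 20, so the finish is 20 weeks.
POS is off the critical path — its longest chain is 13 weeks, giving 7 of slack.
No other chain overtakes it, so the finish is 20 weeks.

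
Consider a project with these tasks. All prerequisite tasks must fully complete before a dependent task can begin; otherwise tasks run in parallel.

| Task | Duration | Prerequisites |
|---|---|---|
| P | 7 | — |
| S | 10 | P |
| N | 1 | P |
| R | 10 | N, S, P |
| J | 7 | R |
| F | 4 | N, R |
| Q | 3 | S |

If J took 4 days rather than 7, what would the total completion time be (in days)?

Actual critical path: P→S→R→J = 7+10+10+7 = 34 ⇒ 34 days.
J is on the critical path; changing it to 4 makes that path 31 days.
The critical path is still P→S→R→J; finish is now 31 days.

31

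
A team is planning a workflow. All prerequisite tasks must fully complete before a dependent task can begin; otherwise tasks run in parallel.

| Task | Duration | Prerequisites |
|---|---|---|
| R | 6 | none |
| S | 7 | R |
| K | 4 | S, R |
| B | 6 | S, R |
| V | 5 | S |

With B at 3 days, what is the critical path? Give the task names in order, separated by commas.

Baseline: R→S→B = 6+7+6 = 19 → 19 days.
B is on the critical path; changing it to 3 makes that path 16 days.
The binding chain switches to R→S→V = 6+7+5 = 18; finish 18 days.

R, S, V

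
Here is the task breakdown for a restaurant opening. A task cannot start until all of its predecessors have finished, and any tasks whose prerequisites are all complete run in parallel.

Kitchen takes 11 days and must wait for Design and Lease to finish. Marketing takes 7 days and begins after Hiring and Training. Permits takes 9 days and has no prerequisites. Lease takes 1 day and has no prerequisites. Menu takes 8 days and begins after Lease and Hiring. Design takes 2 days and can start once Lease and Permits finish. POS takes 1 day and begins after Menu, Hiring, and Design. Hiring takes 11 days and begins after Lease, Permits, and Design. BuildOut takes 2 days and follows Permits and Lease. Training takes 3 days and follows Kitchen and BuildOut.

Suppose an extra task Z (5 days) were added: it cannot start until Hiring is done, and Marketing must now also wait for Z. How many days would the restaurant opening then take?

34

Originally the restaurant opening takes 32 days.
With Z inserted, Marketing now waits for max(Hiring, Training, Z).
New critical path: Permits→Design→Hiring→Z→Marketing = 9+2+11+5+7 = 34 ⇒ 34 days.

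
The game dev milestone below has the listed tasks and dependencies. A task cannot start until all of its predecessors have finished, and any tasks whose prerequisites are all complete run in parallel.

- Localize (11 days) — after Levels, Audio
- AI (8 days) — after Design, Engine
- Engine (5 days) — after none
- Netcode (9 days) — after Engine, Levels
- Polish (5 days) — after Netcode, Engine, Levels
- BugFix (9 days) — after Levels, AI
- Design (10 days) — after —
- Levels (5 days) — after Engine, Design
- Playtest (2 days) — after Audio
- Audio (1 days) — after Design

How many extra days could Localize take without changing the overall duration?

Critical path: Design→Levels→Netcode→Polish = 10+5+9+5 = 29, so the finish is 29 days.
Localize finishes as early as 26 and must finish by 29.
So Localize can slip 29 − 26 = 3 days.

3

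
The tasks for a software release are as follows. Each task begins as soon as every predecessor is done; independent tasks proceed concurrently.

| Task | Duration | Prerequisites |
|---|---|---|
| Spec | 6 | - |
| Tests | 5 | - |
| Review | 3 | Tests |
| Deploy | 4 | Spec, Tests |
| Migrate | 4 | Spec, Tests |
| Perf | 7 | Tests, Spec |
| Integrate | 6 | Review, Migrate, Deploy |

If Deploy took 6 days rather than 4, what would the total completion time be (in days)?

18

Actual critical path: Spec→Deploy→Integrate = 6+4+6 = 16 ⇒ 16 days.
Deploy is on the critical path; changing it to 6 makes that path 18 days.
That remains the longest chain; total 18 days.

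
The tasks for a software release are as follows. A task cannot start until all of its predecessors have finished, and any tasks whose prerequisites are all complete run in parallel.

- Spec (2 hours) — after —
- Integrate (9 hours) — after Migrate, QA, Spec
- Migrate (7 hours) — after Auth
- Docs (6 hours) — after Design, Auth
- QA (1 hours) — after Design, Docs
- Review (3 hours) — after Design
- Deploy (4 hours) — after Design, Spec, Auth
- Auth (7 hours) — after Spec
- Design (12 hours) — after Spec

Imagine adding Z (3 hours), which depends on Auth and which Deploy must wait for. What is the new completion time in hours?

30

Originally the job takes 30 hours.
With Z inserted, Deploy now waits for max(Design, Spec, Auth, Z).
New critical path: Spec→Design→Docs→QA→Integrate = 2+12+6+1+9 = 30 ⇒ 30 hours.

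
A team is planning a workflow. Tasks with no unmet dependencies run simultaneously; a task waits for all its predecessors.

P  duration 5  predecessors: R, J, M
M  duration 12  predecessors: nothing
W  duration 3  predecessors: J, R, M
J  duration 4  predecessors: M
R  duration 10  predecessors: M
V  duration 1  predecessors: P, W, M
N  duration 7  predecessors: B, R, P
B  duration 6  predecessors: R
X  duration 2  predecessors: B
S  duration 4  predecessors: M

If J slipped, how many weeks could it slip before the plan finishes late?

7

M→R→B→N = 12+10+6+7 = 35 sets the makespan at 35 weeks.
Longest path through J: 28 weeks (earliest finish 16, latest finish 23).
Float = 35 − 28 = 7.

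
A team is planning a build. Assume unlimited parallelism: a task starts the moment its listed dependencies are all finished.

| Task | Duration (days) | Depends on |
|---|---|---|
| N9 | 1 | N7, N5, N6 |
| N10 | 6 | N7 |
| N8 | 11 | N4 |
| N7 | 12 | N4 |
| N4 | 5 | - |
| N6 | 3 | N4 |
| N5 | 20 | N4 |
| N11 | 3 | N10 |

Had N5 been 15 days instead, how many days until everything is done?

26

Baseline: N4→N5→N9 = 5+20+1 = 26 → 26 days.
N5 is on the critical path; changing it to 15 makes that path 21 days.
The binding chain switches to N4→N7→N10→N11 = 5+12+6+3 = 26; finish 26 days.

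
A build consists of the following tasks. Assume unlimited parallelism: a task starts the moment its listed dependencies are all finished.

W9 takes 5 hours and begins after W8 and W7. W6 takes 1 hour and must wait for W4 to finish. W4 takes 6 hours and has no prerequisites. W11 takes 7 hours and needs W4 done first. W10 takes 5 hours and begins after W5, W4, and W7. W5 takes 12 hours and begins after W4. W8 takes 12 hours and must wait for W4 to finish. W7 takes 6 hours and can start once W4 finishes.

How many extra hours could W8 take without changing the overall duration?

0

Critical path: W4→W5→W10 = 6+12+5 = 23, so the finish is 23 hours.
W8 finishes as early as 18 and must finish by 18.
Slack of W8 = 6 − 6 = 0 hours.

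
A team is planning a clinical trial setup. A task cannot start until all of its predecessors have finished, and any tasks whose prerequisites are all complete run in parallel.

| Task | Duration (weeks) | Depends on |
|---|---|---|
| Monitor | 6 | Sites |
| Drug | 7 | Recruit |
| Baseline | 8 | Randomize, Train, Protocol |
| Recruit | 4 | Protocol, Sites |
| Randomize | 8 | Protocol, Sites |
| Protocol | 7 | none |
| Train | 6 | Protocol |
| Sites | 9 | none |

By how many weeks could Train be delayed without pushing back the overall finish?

4

Sites→Randomize→Baseline = 9+8+8 = 25 sets the makespan at 25 weeks.
Longest path through Train: 21 weeks (earliest finish 13, latest finish 17).
Slack of Train = 11 − 7 = 4 weeks.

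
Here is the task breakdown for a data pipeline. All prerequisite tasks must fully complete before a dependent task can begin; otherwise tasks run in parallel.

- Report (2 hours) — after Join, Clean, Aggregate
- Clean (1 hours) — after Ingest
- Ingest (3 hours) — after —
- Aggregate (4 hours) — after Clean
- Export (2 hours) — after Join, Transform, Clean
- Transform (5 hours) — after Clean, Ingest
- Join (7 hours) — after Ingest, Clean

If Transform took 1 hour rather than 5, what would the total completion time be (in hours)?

13

Critical path before the change: Ingest→Clean→Join→Export = 3+1+7+2 = 13 giving 13 hours.
Transform has 2 hours of float (longest path through it is 11).
No other chain overtakes it, so the finish is 13 hours.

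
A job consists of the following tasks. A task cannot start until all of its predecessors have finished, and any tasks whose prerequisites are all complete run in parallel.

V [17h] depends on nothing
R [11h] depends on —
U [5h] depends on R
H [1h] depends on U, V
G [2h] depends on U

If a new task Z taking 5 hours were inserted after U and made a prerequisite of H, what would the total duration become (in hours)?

22

Originally the plan takes 18 hours.
With Z inserted, H now waits for max(U, V, Z).
New critical path: R→U→Z→H = 11+5+5+1 = 22 ⇒ 22 hours.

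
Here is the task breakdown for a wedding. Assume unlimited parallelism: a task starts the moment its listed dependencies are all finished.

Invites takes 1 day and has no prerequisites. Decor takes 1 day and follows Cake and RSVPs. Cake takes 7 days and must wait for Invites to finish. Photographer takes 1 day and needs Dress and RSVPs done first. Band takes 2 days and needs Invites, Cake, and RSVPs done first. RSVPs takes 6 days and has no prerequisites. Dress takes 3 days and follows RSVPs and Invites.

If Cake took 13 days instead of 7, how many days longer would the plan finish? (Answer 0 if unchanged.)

Baseline: Invites→Cake→Band = 1+7+2 = 10 → 10 days.
Cake is on the critical path; changing it to 13 makes that path 16 days.
The critical path is still Invites→Cake→Band; finish is now 16 days.
Change in finish: 16 − 10 = +6 days.

6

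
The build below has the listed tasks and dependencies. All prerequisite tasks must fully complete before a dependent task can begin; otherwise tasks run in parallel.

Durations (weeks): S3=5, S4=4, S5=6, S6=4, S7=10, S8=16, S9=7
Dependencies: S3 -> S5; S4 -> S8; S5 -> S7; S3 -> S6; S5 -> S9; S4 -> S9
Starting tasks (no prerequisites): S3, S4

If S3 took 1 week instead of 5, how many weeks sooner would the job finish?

Actual critical path: S3→S5→S7 = 5+6+10 = 21 ⇒ 21 weeks.
S3 lies on that path, so at 1 week the path becomes 17 weeks.
Now S4→S8 = 4+16 = 20 is longest, so the finish becomes 20 weeks.
Change in finish: 20 − 21 = -1 weeks.

1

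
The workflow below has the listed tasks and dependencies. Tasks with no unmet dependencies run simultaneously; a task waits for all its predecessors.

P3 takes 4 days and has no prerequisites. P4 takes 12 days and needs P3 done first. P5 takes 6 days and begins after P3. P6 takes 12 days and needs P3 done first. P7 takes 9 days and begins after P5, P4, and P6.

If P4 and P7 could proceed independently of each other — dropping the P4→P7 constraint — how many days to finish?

25

Before: longest chain P3→P4→P7 = 4+12+9 = 25, finish 25.
Dropping P4→P7 doesn't change P7's earliest start (16); another predecessor still binds.
The longest chain is now P3→P6→P7 = 4+12+9 = 25, so the plan takes 25 days.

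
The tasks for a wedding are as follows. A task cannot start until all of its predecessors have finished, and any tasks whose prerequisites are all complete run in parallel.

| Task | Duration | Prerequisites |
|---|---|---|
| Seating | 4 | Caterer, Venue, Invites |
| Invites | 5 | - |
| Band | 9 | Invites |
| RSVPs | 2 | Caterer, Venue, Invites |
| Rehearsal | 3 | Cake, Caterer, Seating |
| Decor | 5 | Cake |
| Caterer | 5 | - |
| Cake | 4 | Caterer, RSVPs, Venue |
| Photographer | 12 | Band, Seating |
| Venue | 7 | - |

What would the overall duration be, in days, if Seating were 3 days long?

Baseline: Invites→Band→Photographer = 5+9+12 = 26 → 26 days.
The longest path through Seating is only 23 days, so Seating has float 3.
No other chain overtakes it, so the finish is 26 days.

26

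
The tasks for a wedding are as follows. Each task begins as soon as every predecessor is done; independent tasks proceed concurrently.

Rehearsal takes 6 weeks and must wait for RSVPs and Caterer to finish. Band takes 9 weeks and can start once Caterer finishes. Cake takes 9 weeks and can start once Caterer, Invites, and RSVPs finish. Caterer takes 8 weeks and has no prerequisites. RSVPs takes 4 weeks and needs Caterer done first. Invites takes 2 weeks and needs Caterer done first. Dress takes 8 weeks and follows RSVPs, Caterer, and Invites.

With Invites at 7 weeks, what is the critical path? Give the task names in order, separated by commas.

Caterer, Invites, Cake

Critical path before the change: Caterer→RSVPs→Cake = 8+4+9 = 21 giving 21 weeks.
Invites has 2 weeks of float (longest path through it is 19).
Now Caterer→Invites→Cake = 8+7+9 = 24 is longest, so the finish becomes 24 weeks.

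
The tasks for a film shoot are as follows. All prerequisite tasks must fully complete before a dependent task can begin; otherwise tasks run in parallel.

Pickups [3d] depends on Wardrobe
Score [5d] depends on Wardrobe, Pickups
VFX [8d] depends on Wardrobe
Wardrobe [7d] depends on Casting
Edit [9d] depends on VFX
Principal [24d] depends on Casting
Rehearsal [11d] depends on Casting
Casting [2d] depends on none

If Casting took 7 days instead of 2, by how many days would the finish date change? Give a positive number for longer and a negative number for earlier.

5

As given, the longest chain is Casting→Wardrobe→VFX→Edit = 2+7+8+9 = 26, so the finish is 26 days.
Casting is on the critical path; changing it to 7 makes that path 31 days.
No other chain overtakes it, so the finish is 31 days.
Change in finish: 31 − 26 = +5 days.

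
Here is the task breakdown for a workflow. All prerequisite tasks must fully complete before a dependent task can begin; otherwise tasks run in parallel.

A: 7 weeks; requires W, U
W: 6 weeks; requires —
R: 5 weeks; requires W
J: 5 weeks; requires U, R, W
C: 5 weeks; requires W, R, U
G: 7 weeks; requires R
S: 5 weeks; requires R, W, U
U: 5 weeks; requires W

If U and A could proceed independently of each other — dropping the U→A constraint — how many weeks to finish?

18

Original critical path: W→U→A = 6+5+7 = 18 ⇒ 18 weeks.
Without U→A, A's earliest start moves from 11 to 6.
New critical path: W→R→G = 6+5+7 = 18 ⇒ 18 weeks.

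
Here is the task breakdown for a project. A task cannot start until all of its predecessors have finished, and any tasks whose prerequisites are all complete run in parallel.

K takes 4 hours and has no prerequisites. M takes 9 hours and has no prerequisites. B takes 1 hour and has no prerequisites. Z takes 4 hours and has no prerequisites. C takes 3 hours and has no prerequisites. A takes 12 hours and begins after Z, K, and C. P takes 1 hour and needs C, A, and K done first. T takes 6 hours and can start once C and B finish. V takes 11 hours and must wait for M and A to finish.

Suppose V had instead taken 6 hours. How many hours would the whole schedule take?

Critical path before the change: K→A→V = 4+12+11 = 27 giving 27 hours.
Since V is critical, the -5 change carries straight to that chain (now 22 hours).
The critical path is still K→A→V; finish is now 22 hours.

22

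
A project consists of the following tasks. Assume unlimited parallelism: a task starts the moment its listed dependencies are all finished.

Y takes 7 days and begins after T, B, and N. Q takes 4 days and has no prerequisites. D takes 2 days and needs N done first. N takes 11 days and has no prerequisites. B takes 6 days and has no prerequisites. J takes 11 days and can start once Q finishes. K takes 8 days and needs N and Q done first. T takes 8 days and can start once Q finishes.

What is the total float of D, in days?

The longest chain is N→K = 11+8 = 19; overall finish 19 days.
The longest chain containing D totals 13 days.
Float = 19 − 13 = 6.

6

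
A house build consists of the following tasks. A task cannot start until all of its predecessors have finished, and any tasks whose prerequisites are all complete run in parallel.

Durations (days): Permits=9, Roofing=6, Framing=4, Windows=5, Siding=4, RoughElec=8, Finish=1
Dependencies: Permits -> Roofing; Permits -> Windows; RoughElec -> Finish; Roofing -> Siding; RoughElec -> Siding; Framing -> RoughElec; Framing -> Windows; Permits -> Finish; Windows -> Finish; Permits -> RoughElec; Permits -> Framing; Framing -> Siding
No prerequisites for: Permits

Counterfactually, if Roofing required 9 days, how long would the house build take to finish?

Critical path before the change: Permits→Framing→RoughElec→Siding = 9+4+8+4 = 25 giving 25 days.
Roofing has 6 days of float (longest path through it is 19).
That remains the longest chain; total 25 days.

25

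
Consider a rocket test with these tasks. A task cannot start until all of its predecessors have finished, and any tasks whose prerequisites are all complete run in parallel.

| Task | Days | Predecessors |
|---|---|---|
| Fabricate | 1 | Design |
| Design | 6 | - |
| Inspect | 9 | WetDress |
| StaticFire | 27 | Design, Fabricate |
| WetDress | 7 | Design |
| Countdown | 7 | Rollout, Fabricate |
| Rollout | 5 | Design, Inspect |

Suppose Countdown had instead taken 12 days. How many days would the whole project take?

As given, the longest chain is Design→WetDress→Inspect→Rollout→Countdown = 6+7+9+5+7 = 34, so the finish is 34 days.
Countdown is on the critical path; changing it to 12 makes that path 39 days.
The critical path is still Design→WetDress→Inspect→Rollout→Countdown; finish is now 39 days.

39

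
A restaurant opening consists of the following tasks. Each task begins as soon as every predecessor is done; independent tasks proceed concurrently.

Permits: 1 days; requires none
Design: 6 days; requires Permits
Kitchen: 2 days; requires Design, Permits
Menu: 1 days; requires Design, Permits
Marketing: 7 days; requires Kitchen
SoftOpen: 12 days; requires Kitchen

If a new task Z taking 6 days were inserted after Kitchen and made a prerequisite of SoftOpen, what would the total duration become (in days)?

Originally the plan takes 21 days.
With Z inserted, SoftOpen now waits for max(Kitchen, Z).
New critical path: Permits→Design→Kitchen→Z→SoftOpen = 1+6+2+6+12 = 27 ⇒ 27 days.

27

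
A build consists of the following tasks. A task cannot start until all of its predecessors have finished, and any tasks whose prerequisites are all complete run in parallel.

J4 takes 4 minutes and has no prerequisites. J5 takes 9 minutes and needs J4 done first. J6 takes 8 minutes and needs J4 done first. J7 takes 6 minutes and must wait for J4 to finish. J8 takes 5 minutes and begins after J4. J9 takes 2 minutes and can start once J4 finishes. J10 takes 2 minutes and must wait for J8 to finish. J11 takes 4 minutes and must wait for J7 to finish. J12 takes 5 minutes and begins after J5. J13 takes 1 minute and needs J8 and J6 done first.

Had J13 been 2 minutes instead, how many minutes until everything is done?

The binding path is J4→J5→J12 = 4+9+5 = 18; finish at 18 minutes.
J13 is off the critical path — its longest chain is 13 minutes, giving 5 of slack.
The critical path is still J4→J5→J12; finish is now 18 minutes.

18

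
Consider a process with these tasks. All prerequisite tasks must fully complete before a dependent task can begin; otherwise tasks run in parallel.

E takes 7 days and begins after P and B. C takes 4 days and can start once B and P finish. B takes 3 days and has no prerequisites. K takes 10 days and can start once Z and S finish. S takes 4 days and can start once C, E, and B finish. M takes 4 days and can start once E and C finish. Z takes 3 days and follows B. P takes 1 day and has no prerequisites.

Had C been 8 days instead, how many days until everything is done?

The binding path is B→E→S→K = 3+7+4+10 = 24; finish at 24 days.
C is off the critical path — its longest chain is 21 days, giving 3 of slack.
Now B→C→S→K = 3+8+4+10 = 25 is longest, so the finish becomes 25 days.

25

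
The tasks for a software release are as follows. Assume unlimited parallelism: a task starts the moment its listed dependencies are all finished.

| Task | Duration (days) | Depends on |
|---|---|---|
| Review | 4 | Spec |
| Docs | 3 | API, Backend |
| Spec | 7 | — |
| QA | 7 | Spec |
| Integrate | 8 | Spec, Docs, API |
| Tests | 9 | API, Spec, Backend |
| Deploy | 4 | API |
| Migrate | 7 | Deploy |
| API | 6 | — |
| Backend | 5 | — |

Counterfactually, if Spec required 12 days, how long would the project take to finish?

Baseline: API→Docs→Integrate = 6+3+8 = 17 → 17 days.
The longest path through Spec is only 16 days, so Spec has float 1.
Now Spec→Tests = 12+9 = 21 is longest, so the finish becomes 21 days.

21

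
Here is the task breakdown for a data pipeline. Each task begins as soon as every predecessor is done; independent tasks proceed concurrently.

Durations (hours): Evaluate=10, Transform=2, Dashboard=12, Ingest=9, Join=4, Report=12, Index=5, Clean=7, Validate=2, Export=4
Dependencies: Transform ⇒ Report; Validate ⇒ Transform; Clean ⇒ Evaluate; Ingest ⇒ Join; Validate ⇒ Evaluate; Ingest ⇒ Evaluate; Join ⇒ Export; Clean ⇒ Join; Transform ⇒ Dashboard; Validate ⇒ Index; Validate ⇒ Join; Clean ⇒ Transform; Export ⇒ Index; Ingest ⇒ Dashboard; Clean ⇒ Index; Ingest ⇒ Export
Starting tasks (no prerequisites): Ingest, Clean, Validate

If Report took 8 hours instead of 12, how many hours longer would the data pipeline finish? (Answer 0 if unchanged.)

0

Baseline: Ingest→Join→Export→Index = 9+4+4+5 = 22 → 22 hours.
Report is off the critical path — its longest chain is 21 hours, giving 1 of slack.
That remains the longest chain; total 22 hours.
Change in finish: 22 − 22 = +0 hours.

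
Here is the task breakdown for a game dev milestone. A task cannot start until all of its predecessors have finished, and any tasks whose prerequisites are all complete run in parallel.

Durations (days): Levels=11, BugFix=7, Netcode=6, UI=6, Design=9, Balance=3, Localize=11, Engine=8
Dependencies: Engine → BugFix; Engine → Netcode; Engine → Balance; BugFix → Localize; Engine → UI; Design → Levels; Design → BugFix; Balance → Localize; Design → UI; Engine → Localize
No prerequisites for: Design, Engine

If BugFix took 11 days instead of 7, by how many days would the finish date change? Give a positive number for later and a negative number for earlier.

4

Actual critical path: Design→BugFix→Localize = 9+7+11 = 27 ⇒ 27 days.
Since BugFix is critical, the +4 change carries straight to that chain (now 31 days).
No other chain overtakes it, so the finish is 31 days.
Change in finish: 31 − 27 = +4 days.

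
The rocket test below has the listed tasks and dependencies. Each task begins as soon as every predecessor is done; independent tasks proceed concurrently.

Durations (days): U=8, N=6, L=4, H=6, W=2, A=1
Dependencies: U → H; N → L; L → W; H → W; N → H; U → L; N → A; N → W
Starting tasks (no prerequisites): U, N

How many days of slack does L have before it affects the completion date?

Critical path: U→H→W = 8+6+2 = 16, so the finish is 16 days.
L finishes as early as 12 and must finish by 14.
So L can slip 14 − 12 = 2 days.

2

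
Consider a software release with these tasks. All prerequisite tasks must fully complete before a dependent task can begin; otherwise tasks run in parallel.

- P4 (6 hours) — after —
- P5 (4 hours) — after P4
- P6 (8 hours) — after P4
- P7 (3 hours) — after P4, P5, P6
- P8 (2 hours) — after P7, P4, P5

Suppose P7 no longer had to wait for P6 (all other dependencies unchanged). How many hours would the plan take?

With the dependency in place, P4→P6→P7→P8 = 6+8+3+2 = 19 sets the finish at 19 hours.
Without P6→P7, P7's earliest start moves from 14 to 10.
New critical path: P4→P5→P7→P8 = 6+4+3+2 = 15 ⇒ 15 hours.

15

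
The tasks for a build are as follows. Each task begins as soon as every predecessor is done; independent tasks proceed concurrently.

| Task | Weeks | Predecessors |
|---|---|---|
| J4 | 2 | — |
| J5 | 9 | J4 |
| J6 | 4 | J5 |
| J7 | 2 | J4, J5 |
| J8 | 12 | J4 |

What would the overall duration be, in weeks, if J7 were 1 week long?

15

As given, the longest chain is J4→J5→J6 = 2+9+4 = 15, so the finish is 15 weeks.
The longest path through J7 is only 13 weeks, so J7 has float 2.
That remains the longest chain; total 15 weeks.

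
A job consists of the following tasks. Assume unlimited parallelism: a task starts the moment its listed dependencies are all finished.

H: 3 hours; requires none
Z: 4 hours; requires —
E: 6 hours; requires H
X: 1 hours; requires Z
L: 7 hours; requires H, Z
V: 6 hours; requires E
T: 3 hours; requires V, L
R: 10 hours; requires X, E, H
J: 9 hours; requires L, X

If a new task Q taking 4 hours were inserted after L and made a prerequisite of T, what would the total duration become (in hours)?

Originally the job takes 20 hours.
With Q inserted, T now waits for max(V, L, Q).
New critical path: Z→L→J = 4+7+9 = 20 ⇒ 20 hours.

20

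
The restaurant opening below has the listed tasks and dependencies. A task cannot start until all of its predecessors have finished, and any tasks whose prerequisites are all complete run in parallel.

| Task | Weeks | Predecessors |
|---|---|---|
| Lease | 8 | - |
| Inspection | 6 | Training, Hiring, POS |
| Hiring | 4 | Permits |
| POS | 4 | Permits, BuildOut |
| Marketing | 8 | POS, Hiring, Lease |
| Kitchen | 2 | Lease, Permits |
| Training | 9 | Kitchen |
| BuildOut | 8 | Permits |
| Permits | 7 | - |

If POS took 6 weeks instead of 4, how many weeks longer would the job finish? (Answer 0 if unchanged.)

2

Baseline: Permits→BuildOut→POS→Marketing = 7+8+4+8 = 27 → 27 weeks.
Since POS is critical, the +2 change carries straight to that chain (now 29 weeks).
That remains the longest chain; total 29 weeks.
Change in finish: 29 − 27 = +2 weeks.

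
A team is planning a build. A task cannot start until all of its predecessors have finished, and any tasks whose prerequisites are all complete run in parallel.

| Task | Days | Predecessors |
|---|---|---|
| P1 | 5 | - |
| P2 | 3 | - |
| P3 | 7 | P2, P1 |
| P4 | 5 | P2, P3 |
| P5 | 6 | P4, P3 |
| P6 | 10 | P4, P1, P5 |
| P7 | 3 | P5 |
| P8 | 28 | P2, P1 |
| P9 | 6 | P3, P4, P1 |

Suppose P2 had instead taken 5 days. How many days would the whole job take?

The binding path is P1→P3→P4→P5→P6 = 5+7+5+6+10 = 33; finish at 33 days.
P2 is off the critical path — its longest chain is 31 days, giving 2 of slack.
No other chain overtakes it, so the finish is 33 days.

33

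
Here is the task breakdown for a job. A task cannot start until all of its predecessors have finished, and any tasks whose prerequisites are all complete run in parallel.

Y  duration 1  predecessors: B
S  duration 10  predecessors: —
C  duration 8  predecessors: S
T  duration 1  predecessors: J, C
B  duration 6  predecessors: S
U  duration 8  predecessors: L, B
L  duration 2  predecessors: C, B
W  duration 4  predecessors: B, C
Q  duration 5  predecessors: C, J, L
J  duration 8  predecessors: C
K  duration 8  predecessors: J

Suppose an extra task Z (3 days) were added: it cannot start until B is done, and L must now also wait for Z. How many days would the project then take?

Originally the project takes 34 days.
With Z inserted, L now waits for max(C, B, Z).
New critical path: S→C→J→K = 10+8+8+8 = 34 ⇒ 34 days.

34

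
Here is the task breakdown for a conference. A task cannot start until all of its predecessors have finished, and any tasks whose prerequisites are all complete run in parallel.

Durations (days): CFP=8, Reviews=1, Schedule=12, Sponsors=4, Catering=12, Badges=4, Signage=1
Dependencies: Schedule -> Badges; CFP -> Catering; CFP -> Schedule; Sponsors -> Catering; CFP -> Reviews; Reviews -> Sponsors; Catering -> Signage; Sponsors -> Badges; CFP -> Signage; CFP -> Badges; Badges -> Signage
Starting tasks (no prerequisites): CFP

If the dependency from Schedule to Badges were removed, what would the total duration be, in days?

With the dependency in place, CFP→Reviews→Sponsors→Catering→Signage = 8+1+4+12+1 = 26 sets the finish at 26 days.
Without Schedule→Badges, Badges's earliest start moves from 20 to 13.
After: CFP→Reviews→Sponsors→Catering→Signage = 8+1+4+12+1 = 26 → 26 days.

26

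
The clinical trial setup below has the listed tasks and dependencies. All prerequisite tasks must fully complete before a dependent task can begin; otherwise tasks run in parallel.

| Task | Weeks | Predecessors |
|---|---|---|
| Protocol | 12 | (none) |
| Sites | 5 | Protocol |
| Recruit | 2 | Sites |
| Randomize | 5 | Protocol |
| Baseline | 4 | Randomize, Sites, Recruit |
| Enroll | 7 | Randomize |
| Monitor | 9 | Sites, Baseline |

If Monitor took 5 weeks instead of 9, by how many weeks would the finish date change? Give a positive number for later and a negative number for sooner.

-4

As given, the longest chain is Protocol→Sites→Recruit→Baseline→Monitor = 12+5+2+4+9 = 32, so the finish is 32 weeks.
Monitor is on the critical path; changing it to 5 makes that path 28 weeks.
That remains the longest chain; total 28 weeks.
Change in finish: 28 − 32 = -4 weeks.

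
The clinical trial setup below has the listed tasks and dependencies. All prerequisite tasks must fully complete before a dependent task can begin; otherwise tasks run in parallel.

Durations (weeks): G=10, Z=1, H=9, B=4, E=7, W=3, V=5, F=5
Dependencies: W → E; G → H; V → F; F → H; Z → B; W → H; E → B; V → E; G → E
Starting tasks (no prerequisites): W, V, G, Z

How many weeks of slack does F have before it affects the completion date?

G→E→B = 10+7+4 = 21 sets the makespan at 21 weeks.
F finishes as early as 10 and must finish by 12.
Slack of F = 7 − 5 = 2 weeks.

2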